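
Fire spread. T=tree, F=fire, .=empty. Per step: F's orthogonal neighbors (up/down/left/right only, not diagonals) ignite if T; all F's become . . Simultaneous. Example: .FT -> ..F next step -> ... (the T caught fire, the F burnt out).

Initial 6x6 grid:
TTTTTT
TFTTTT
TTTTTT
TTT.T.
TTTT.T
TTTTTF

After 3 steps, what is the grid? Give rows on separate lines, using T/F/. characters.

Step 1: 6 trees catch fire, 2 burn out
  TFTTTT
  F.FTTT
  TFTTTT
  TTT.T.
  TTTT.F
  TTTTF.
Step 2: 7 trees catch fire, 6 burn out
  F.FTTT
  ...FTT
  F.FTTT
  TFT.T.
  TTTT..
  TTTF..
Step 3: 8 trees catch fire, 7 burn out
  ...FTT
  ....FT
  ...FTT
  F.F.T.
  TFTF..
  TTF...

...FTT
....FT
...FTT
F.F.T.
TFTF..
TTF...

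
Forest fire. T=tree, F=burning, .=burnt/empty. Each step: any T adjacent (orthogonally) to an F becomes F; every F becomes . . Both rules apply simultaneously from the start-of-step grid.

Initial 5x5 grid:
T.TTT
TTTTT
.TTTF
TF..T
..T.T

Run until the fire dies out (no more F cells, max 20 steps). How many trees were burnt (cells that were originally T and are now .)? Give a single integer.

Answer: 15

Derivation:
Step 1: +5 fires, +2 burnt (F count now 5)
Step 2: +5 fires, +5 burnt (F count now 5)
Step 3: +3 fires, +5 burnt (F count now 3)
Step 4: +2 fires, +3 burnt (F count now 2)
Step 5: +0 fires, +2 burnt (F count now 0)
Fire out after step 5
Initially T: 16, now '.': 24
Total burnt (originally-T cells now '.'): 15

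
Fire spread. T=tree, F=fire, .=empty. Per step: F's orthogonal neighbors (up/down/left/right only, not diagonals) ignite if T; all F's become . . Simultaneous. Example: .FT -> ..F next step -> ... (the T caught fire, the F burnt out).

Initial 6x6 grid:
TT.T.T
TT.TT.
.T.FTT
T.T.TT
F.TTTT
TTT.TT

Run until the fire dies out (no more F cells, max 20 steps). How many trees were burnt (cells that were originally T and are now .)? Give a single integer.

Step 1: +4 fires, +2 burnt (F count now 4)
Step 2: +5 fires, +4 burnt (F count now 5)
Step 3: +3 fires, +5 burnt (F count now 3)
Step 4: +4 fires, +3 burnt (F count now 4)
Step 5: +2 fires, +4 burnt (F count now 2)
Step 6: +0 fires, +2 burnt (F count now 0)
Fire out after step 6
Initially T: 24, now '.': 30
Total burnt (originally-T cells now '.'): 18

Answer: 18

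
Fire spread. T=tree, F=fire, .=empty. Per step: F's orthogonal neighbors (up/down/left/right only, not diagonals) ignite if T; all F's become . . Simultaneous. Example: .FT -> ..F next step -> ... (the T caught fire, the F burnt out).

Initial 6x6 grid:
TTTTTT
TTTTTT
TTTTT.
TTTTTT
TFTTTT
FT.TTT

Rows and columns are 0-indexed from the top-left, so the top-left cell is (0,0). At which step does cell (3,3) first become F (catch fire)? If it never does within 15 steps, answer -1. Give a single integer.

Step 1: cell (3,3)='T' (+4 fires, +2 burnt)
Step 2: cell (3,3)='T' (+4 fires, +4 burnt)
Step 3: cell (3,3)='F' (+6 fires, +4 burnt)
  -> target ignites at step 3
Step 4: cell (3,3)='.' (+7 fires, +6 burnt)
Step 5: cell (3,3)='.' (+6 fires, +7 burnt)
Step 6: cell (3,3)='.' (+2 fires, +6 burnt)
Step 7: cell (3,3)='.' (+2 fires, +2 burnt)
Step 8: cell (3,3)='.' (+1 fires, +2 burnt)
Step 9: cell (3,3)='.' (+0 fires, +1 burnt)
  fire out at step 9

3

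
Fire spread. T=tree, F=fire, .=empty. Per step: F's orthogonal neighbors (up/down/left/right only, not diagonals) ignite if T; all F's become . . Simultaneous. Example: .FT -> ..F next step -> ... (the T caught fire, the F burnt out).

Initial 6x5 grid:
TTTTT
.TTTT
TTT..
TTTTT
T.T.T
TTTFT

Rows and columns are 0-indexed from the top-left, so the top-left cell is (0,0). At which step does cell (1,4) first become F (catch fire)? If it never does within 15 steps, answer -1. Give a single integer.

Step 1: cell (1,4)='T' (+2 fires, +1 burnt)
Step 2: cell (1,4)='T' (+3 fires, +2 burnt)
Step 3: cell (1,4)='T' (+3 fires, +3 burnt)
Step 4: cell (1,4)='T' (+4 fires, +3 burnt)
Step 5: cell (1,4)='T' (+3 fires, +4 burnt)
Step 6: cell (1,4)='T' (+4 fires, +3 burnt)
Step 7: cell (1,4)='F' (+3 fires, +4 burnt)
  -> target ignites at step 7
Step 8: cell (1,4)='.' (+2 fires, +3 burnt)
Step 9: cell (1,4)='.' (+0 fires, +2 burnt)
  fire out at step 9

7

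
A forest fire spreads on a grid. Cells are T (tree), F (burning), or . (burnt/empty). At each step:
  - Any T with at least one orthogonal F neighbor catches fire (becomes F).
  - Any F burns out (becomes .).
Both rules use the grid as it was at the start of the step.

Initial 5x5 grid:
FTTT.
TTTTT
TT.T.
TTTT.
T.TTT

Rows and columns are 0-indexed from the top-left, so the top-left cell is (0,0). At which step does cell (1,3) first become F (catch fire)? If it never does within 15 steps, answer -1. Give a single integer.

Step 1: cell (1,3)='T' (+2 fires, +1 burnt)
Step 2: cell (1,3)='T' (+3 fires, +2 burnt)
Step 3: cell (1,3)='T' (+4 fires, +3 burnt)
Step 4: cell (1,3)='F' (+3 fires, +4 burnt)
  -> target ignites at step 4
Step 5: cell (1,3)='.' (+3 fires, +3 burnt)
Step 6: cell (1,3)='.' (+2 fires, +3 burnt)
Step 7: cell (1,3)='.' (+1 fires, +2 burnt)
Step 8: cell (1,3)='.' (+1 fires, +1 burnt)
Step 9: cell (1,3)='.' (+0 fires, +1 burnt)
  fire out at step 9

4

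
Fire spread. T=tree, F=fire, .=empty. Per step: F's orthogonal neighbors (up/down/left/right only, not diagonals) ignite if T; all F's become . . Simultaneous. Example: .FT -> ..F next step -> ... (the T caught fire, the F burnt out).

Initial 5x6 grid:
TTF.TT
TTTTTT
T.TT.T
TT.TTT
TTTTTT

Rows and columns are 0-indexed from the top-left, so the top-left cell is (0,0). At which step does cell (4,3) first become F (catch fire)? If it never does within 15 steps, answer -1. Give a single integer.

Step 1: cell (4,3)='T' (+2 fires, +1 burnt)
Step 2: cell (4,3)='T' (+4 fires, +2 burnt)
Step 3: cell (4,3)='T' (+3 fires, +4 burnt)
Step 4: cell (4,3)='T' (+4 fires, +3 burnt)
Step 5: cell (4,3)='F' (+5 fires, +4 burnt)
  -> target ignites at step 5
Step 6: cell (4,3)='.' (+5 fires, +5 burnt)
Step 7: cell (4,3)='.' (+2 fires, +5 burnt)
Step 8: cell (4,3)='.' (+0 fires, +2 burnt)
  fire out at step 8

5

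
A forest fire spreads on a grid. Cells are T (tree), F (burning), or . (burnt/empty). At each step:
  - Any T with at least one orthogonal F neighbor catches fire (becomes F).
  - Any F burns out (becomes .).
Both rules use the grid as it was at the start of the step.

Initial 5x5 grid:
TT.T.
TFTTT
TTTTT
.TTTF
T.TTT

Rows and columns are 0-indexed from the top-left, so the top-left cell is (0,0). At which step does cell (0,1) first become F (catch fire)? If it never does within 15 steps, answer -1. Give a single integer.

Step 1: cell (0,1)='F' (+7 fires, +2 burnt)
  -> target ignites at step 1
Step 2: cell (0,1)='.' (+9 fires, +7 burnt)
Step 3: cell (0,1)='.' (+2 fires, +9 burnt)
Step 4: cell (0,1)='.' (+0 fires, +2 burnt)
  fire out at step 4

1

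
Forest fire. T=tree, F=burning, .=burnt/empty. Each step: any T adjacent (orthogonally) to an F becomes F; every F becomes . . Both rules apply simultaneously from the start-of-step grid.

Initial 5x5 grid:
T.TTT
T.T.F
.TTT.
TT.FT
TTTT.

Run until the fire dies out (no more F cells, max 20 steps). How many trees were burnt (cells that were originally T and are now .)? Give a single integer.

Answer: 14

Derivation:
Step 1: +4 fires, +2 burnt (F count now 4)
Step 2: +3 fires, +4 burnt (F count now 3)
Step 3: +4 fires, +3 burnt (F count now 4)
Step 4: +2 fires, +4 burnt (F count now 2)
Step 5: +1 fires, +2 burnt (F count now 1)
Step 6: +0 fires, +1 burnt (F count now 0)
Fire out after step 6
Initially T: 16, now '.': 23
Total burnt (originally-T cells now '.'): 14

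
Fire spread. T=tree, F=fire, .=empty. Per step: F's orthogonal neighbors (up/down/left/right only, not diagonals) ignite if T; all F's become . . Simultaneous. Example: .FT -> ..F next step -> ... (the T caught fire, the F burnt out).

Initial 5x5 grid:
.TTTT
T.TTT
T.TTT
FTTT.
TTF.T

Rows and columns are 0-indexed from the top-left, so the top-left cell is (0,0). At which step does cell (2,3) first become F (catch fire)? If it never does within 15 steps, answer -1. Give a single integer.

Step 1: cell (2,3)='T' (+5 fires, +2 burnt)
Step 2: cell (2,3)='T' (+3 fires, +5 burnt)
Step 3: cell (2,3)='F' (+2 fires, +3 burnt)
  -> target ignites at step 3
Step 4: cell (2,3)='.' (+3 fires, +2 burnt)
Step 5: cell (2,3)='.' (+3 fires, +3 burnt)
Step 6: cell (2,3)='.' (+1 fires, +3 burnt)
Step 7: cell (2,3)='.' (+0 fires, +1 burnt)
  fire out at step 7

3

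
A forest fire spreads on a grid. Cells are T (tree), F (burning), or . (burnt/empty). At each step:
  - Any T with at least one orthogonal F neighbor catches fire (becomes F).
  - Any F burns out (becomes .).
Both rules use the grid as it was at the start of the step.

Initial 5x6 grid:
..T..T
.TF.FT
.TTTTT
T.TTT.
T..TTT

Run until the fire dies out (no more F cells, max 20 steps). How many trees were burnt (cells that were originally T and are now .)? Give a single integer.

Step 1: +5 fires, +2 burnt (F count now 5)
Step 2: +6 fires, +5 burnt (F count now 6)
Step 3: +2 fires, +6 burnt (F count now 2)
Step 4: +2 fires, +2 burnt (F count now 2)
Step 5: +0 fires, +2 burnt (F count now 0)
Fire out after step 5
Initially T: 17, now '.': 28
Total burnt (originally-T cells now '.'): 15

Answer: 15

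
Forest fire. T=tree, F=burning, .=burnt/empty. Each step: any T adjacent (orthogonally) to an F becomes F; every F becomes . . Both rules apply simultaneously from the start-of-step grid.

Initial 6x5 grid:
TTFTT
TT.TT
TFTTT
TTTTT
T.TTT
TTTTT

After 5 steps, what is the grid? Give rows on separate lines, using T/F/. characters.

Step 1: 6 trees catch fire, 2 burn out
  TF.FT
  TF.TT
  F.FTT
  TFTTT
  T.TTT
  TTTTT
Step 2: 7 trees catch fire, 6 burn out
  F...F
  F..FT
  ...FT
  F.FTT
  T.TTT
  TTTTT
Step 3: 5 trees catch fire, 7 burn out
  .....
  ....F
  ....F
  ...FT
  F.FTT
  TTTTT
Step 4: 4 trees catch fire, 5 burn out
  .....
  .....
  .....
  ....F
  ...FT
  FTFTT
Step 5: 3 trees catch fire, 4 burn out
  .....
  .....
  .....
  .....
  ....F
  .F.FT

.....
.....
.....
.....
....F
.F.FT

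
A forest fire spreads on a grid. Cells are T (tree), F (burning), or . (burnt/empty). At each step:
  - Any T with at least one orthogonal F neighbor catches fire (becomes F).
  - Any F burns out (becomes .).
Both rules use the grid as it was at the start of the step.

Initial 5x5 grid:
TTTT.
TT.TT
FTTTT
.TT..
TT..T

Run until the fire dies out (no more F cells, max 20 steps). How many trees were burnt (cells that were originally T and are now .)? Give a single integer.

Answer: 16

Derivation:
Step 1: +2 fires, +1 burnt (F count now 2)
Step 2: +4 fires, +2 burnt (F count now 4)
Step 3: +4 fires, +4 burnt (F count now 4)
Step 4: +4 fires, +4 burnt (F count now 4)
Step 5: +2 fires, +4 burnt (F count now 2)
Step 6: +0 fires, +2 burnt (F count now 0)
Fire out after step 6
Initially T: 17, now '.': 24
Total burnt (originally-T cells now '.'): 16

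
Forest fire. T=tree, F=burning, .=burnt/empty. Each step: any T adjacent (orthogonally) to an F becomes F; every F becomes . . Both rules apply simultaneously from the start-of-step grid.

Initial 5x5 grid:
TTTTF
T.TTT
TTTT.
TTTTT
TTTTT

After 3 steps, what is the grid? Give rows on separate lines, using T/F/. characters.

Step 1: 2 trees catch fire, 1 burn out
  TTTF.
  T.TTF
  TTTT.
  TTTTT
  TTTTT
Step 2: 2 trees catch fire, 2 burn out
  TTF..
  T.TF.
  TTTT.
  TTTTT
  TTTTT
Step 3: 3 trees catch fire, 2 burn out
  TF...
  T.F..
  TTTF.
  TTTTT
  TTTTT

TF...
T.F..
TTTF.
TTTTT
TTTTT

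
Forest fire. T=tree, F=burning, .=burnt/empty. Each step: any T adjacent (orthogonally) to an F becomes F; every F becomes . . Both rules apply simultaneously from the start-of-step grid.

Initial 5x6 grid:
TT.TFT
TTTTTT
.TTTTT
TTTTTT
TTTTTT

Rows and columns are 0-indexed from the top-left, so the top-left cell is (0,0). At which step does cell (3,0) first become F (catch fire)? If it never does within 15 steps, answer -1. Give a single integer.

Step 1: cell (3,0)='T' (+3 fires, +1 burnt)
Step 2: cell (3,0)='T' (+3 fires, +3 burnt)
Step 3: cell (3,0)='T' (+4 fires, +3 burnt)
Step 4: cell (3,0)='T' (+5 fires, +4 burnt)
Step 5: cell (3,0)='T' (+6 fires, +5 burnt)
Step 6: cell (3,0)='T' (+3 fires, +6 burnt)
Step 7: cell (3,0)='F' (+2 fires, +3 burnt)
  -> target ignites at step 7
Step 8: cell (3,0)='.' (+1 fires, +2 burnt)
Step 9: cell (3,0)='.' (+0 fires, +1 burnt)
  fire out at step 9

7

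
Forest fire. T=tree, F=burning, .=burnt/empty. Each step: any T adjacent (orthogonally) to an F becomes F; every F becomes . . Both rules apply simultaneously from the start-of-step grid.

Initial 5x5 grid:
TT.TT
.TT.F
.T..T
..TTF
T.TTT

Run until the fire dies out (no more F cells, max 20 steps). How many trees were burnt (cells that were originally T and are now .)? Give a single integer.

Answer: 8

Derivation:
Step 1: +4 fires, +2 burnt (F count now 4)
Step 2: +3 fires, +4 burnt (F count now 3)
Step 3: +1 fires, +3 burnt (F count now 1)
Step 4: +0 fires, +1 burnt (F count now 0)
Fire out after step 4
Initially T: 14, now '.': 19
Total burnt (originally-T cells now '.'): 8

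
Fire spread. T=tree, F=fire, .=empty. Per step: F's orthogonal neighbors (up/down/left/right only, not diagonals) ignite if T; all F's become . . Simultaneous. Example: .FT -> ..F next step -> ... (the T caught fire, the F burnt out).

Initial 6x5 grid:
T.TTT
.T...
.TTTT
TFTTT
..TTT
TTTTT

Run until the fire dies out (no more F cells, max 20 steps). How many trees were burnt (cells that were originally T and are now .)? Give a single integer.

Answer: 17

Derivation:
Step 1: +3 fires, +1 burnt (F count now 3)
Step 2: +4 fires, +3 burnt (F count now 4)
Step 3: +4 fires, +4 burnt (F count now 4)
Step 4: +4 fires, +4 burnt (F count now 4)
Step 5: +2 fires, +4 burnt (F count now 2)
Step 6: +0 fires, +2 burnt (F count now 0)
Fire out after step 6
Initially T: 21, now '.': 26
Total burnt (originally-T cells now '.'): 17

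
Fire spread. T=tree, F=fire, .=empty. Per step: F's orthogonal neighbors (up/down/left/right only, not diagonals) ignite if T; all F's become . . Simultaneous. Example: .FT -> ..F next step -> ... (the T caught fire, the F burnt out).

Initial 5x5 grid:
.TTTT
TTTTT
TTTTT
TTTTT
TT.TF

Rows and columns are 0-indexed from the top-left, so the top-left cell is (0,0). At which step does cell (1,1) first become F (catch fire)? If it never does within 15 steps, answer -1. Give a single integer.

Step 1: cell (1,1)='T' (+2 fires, +1 burnt)
Step 2: cell (1,1)='T' (+2 fires, +2 burnt)
Step 3: cell (1,1)='T' (+3 fires, +2 burnt)
Step 4: cell (1,1)='T' (+4 fires, +3 burnt)
Step 5: cell (1,1)='T' (+5 fires, +4 burnt)
Step 6: cell (1,1)='F' (+4 fires, +5 burnt)
  -> target ignites at step 6
Step 7: cell (1,1)='.' (+2 fires, +4 burnt)
Step 8: cell (1,1)='.' (+0 fires, +2 burnt)
  fire out at step 8

6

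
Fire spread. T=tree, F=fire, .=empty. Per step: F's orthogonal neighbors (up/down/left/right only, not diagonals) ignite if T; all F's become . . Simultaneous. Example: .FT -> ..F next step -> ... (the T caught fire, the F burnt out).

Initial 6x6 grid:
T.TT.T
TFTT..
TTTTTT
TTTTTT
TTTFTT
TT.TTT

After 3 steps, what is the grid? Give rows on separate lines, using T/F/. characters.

Step 1: 7 trees catch fire, 2 burn out
  T.TT.T
  F.FT..
  TFTTTT
  TTTFTT
  TTF.FT
  TT.FTT
Step 2: 12 trees catch fire, 7 burn out
  F.FT.T
  ...F..
  F.FFTT
  TFF.FT
  TF...F
  TT..FT
Step 3: 7 trees catch fire, 12 burn out
  ...F.T
  ......
  ....FT
  F....F
  F.....
  TF...F

...F.T
......
....FT
F....F
F.....
TF...F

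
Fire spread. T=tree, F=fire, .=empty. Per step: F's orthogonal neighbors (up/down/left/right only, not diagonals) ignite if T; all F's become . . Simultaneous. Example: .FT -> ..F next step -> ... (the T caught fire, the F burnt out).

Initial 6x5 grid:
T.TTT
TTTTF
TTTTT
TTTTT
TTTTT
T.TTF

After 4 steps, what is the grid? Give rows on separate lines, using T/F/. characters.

Step 1: 5 trees catch fire, 2 burn out
  T.TTF
  TTTF.
  TTTTF
  TTTTT
  TTTTF
  T.TF.
Step 2: 6 trees catch fire, 5 burn out
  T.TF.
  TTF..
  TTTF.
  TTTTF
  TTTF.
  T.F..
Step 3: 5 trees catch fire, 6 burn out
  T.F..
  TF...
  TTF..
  TTTF.
  TTF..
  T....
Step 4: 4 trees catch fire, 5 burn out
  T....
  F....
  TF...
  TTF..
  TF...
  T....

T....
F....
TF...
TTF..
TF...
T....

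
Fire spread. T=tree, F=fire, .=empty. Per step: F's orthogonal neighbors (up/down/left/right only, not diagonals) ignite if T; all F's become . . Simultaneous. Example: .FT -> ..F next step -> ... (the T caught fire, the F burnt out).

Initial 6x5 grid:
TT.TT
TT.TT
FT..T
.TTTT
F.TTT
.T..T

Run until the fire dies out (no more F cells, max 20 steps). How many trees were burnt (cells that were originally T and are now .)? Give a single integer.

Answer: 18

Derivation:
Step 1: +2 fires, +2 burnt (F count now 2)
Step 2: +3 fires, +2 burnt (F count now 3)
Step 3: +2 fires, +3 burnt (F count now 2)
Step 4: +2 fires, +2 burnt (F count now 2)
Step 5: +2 fires, +2 burnt (F count now 2)
Step 6: +2 fires, +2 burnt (F count now 2)
Step 7: +2 fires, +2 burnt (F count now 2)
Step 8: +2 fires, +2 burnt (F count now 2)
Step 9: +1 fires, +2 burnt (F count now 1)
Step 10: +0 fires, +1 burnt (F count now 0)
Fire out after step 10
Initially T: 19, now '.': 29
Total burnt (originally-T cells now '.'): 18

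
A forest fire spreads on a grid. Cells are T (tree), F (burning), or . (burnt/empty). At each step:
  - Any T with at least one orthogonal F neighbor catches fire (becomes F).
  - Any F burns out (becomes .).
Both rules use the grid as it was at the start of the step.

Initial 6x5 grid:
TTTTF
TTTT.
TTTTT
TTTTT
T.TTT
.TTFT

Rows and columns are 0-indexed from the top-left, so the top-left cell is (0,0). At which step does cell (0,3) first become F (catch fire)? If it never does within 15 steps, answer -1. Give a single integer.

Step 1: cell (0,3)='F' (+4 fires, +2 burnt)
  -> target ignites at step 1
Step 2: cell (0,3)='.' (+6 fires, +4 burnt)
Step 3: cell (0,3)='.' (+5 fires, +6 burnt)
Step 4: cell (0,3)='.' (+5 fires, +5 burnt)
Step 5: cell (0,3)='.' (+3 fires, +5 burnt)
Step 6: cell (0,3)='.' (+2 fires, +3 burnt)
Step 7: cell (0,3)='.' (+0 fires, +2 burnt)
  fire out at step 7

1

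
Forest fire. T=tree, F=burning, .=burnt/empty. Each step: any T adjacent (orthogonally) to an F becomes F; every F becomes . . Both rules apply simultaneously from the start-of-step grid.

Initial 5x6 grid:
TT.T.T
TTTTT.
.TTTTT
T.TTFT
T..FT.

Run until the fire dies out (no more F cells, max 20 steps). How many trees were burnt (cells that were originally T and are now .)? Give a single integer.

Answer: 17

Derivation:
Step 1: +4 fires, +2 burnt (F count now 4)
Step 2: +4 fires, +4 burnt (F count now 4)
Step 3: +2 fires, +4 burnt (F count now 2)
Step 4: +3 fires, +2 burnt (F count now 3)
Step 5: +1 fires, +3 burnt (F count now 1)
Step 6: +2 fires, +1 burnt (F count now 2)
Step 7: +1 fires, +2 burnt (F count now 1)
Step 8: +0 fires, +1 burnt (F count now 0)
Fire out after step 8
Initially T: 20, now '.': 27
Total burnt (originally-T cells now '.'): 17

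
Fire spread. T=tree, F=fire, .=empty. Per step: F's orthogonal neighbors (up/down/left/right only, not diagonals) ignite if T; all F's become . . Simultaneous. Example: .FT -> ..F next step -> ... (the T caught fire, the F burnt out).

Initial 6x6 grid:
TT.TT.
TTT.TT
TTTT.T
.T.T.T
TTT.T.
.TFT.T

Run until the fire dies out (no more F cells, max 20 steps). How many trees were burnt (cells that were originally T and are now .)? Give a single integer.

Step 1: +3 fires, +1 burnt (F count now 3)
Step 2: +1 fires, +3 burnt (F count now 1)
Step 3: +2 fires, +1 burnt (F count now 2)
Step 4: +1 fires, +2 burnt (F count now 1)
Step 5: +3 fires, +1 burnt (F count now 3)
Step 6: +4 fires, +3 burnt (F count now 4)
Step 7: +2 fires, +4 burnt (F count now 2)
Step 8: +0 fires, +2 burnt (F count now 0)
Fire out after step 8
Initially T: 24, now '.': 28
Total burnt (originally-T cells now '.'): 16

Answer: 16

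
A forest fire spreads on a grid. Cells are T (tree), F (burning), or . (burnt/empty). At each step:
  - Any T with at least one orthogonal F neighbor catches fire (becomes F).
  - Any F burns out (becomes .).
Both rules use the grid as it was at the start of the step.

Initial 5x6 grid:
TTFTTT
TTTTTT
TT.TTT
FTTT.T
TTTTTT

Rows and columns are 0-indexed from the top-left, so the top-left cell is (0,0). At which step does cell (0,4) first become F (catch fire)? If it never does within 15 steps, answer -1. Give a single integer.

Step 1: cell (0,4)='T' (+6 fires, +2 burnt)
Step 2: cell (0,4)='F' (+8 fires, +6 burnt)
  -> target ignites at step 2
Step 3: cell (0,4)='.' (+5 fires, +8 burnt)
Step 4: cell (0,4)='.' (+3 fires, +5 burnt)
Step 5: cell (0,4)='.' (+2 fires, +3 burnt)
Step 6: cell (0,4)='.' (+2 fires, +2 burnt)
Step 7: cell (0,4)='.' (+0 fires, +2 burnt)
  fire out at step 7

2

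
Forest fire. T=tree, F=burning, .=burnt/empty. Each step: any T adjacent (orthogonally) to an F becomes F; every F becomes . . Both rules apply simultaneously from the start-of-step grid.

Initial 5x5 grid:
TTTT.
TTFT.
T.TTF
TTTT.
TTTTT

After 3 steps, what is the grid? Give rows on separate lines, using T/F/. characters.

Step 1: 5 trees catch fire, 2 burn out
  TTFT.
  TF.F.
  T.FF.
  TTTT.
  TTTTT
Step 2: 5 trees catch fire, 5 burn out
  TF.F.
  F....
  T....
  TTFF.
  TTTTT
Step 3: 5 trees catch fire, 5 burn out
  F....
  .....
  F....
  TF...
  TTFFT

F....
.....
F....
TF...
TTFFT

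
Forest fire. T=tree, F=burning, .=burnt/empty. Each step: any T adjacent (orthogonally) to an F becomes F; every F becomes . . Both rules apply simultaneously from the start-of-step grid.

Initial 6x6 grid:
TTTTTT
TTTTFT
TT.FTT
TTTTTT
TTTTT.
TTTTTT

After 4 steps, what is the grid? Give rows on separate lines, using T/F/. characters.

Step 1: 5 trees catch fire, 2 burn out
  TTTTFT
  TTTF.F
  TT..FT
  TTTFTT
  TTTTT.
  TTTTTT
Step 2: 7 trees catch fire, 5 burn out
  TTTF.F
  TTF...
  TT...F
  TTF.FT
  TTTFT.
  TTTTTT
Step 3: 7 trees catch fire, 7 burn out
  TTF...
  TF....
  TT....
  TF...F
  TTF.F.
  TTTFTT
Step 4: 7 trees catch fire, 7 burn out
  TF....
  F.....
  TF....
  F.....
  TF....
  TTF.FT

TF....
F.....
TF....
F.....
TF....
TTF.FT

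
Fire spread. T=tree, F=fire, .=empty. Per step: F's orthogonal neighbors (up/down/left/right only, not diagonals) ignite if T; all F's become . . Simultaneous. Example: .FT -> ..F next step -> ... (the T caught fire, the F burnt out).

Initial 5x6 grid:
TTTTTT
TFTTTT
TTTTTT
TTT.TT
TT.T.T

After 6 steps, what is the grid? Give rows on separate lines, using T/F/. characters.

Step 1: 4 trees catch fire, 1 burn out
  TFTTTT
  F.FTTT
  TFTTTT
  TTT.TT
  TT.T.T
Step 2: 6 trees catch fire, 4 burn out
  F.FTTT
  ...FTT
  F.FTTT
  TFT.TT
  TT.T.T
Step 3: 6 trees catch fire, 6 burn out
  ...FTT
  ....FT
  ...FTT
  F.F.TT
  TF.T.T
Step 4: 4 trees catch fire, 6 burn out
  ....FT
  .....F
  ....FT
  ....TT
  F..T.T
Step 5: 3 trees catch fire, 4 burn out
  .....F
  ......
  .....F
  ....FT
  ...T.T
Step 6: 1 trees catch fire, 3 burn out
  ......
  ......
  ......
  .....F
  ...T.T

......
......
......
.....F
...T.T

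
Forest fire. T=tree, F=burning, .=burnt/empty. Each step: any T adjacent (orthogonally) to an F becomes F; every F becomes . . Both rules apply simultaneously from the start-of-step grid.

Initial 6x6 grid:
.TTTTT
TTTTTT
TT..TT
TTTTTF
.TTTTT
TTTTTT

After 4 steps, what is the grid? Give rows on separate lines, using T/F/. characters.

Step 1: 3 trees catch fire, 1 burn out
  .TTTTT
  TTTTTT
  TT..TF
  TTTTF.
  .TTTTF
  TTTTTT
Step 2: 5 trees catch fire, 3 burn out
  .TTTTT
  TTTTTF
  TT..F.
  TTTF..
  .TTTF.
  TTTTTF
Step 3: 5 trees catch fire, 5 burn out
  .TTTTF
  TTTTF.
  TT....
  TTF...
  .TTF..
  TTTTF.
Step 4: 5 trees catch fire, 5 burn out
  .TTTF.
  TTTF..
  TT....
  TF....
  .TF...
  TTTF..

.TTTF.
TTTF..
TT....
TF....
.TF...
TTTF..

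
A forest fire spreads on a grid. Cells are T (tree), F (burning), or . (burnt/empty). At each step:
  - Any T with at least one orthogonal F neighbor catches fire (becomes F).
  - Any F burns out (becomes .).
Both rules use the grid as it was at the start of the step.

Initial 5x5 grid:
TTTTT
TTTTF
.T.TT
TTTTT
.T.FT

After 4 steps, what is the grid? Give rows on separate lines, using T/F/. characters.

Step 1: 5 trees catch fire, 2 burn out
  TTTTF
  TTTF.
  .T.TF
  TTTFT
  .T..F
Step 2: 5 trees catch fire, 5 burn out
  TTTF.
  TTF..
  .T.F.
  TTF.F
  .T...
Step 3: 3 trees catch fire, 5 burn out
  TTF..
  TF...
  .T...
  TF...
  .T...
Step 4: 5 trees catch fire, 3 burn out
  TF...
  F....
  .F...
  F....
  .F...

TF...
F....
.F...
F....
.F...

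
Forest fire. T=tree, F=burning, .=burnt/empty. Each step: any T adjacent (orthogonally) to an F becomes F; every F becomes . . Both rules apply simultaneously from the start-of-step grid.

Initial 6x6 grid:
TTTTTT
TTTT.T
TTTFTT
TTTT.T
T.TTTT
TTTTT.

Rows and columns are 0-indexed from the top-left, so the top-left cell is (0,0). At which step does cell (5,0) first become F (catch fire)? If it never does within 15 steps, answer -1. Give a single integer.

Step 1: cell (5,0)='T' (+4 fires, +1 burnt)
Step 2: cell (5,0)='T' (+6 fires, +4 burnt)
Step 3: cell (5,0)='T' (+10 fires, +6 burnt)
Step 4: cell (5,0)='T' (+7 fires, +10 burnt)
Step 5: cell (5,0)='T' (+3 fires, +7 burnt)
Step 6: cell (5,0)='F' (+1 fires, +3 burnt)
  -> target ignites at step 6
Step 7: cell (5,0)='.' (+0 fires, +1 burnt)
  fire out at step 7

6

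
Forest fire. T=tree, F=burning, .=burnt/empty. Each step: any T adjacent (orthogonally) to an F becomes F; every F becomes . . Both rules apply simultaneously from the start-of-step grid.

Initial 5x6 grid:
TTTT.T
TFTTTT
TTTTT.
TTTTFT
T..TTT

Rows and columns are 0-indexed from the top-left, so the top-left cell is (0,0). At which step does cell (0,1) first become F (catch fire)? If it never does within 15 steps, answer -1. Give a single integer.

Step 1: cell (0,1)='F' (+8 fires, +2 burnt)
  -> target ignites at step 1
Step 2: cell (0,1)='.' (+11 fires, +8 burnt)
Step 3: cell (0,1)='.' (+3 fires, +11 burnt)
Step 4: cell (0,1)='.' (+2 fires, +3 burnt)
Step 5: cell (0,1)='.' (+0 fires, +2 burnt)
  fire out at step 5

1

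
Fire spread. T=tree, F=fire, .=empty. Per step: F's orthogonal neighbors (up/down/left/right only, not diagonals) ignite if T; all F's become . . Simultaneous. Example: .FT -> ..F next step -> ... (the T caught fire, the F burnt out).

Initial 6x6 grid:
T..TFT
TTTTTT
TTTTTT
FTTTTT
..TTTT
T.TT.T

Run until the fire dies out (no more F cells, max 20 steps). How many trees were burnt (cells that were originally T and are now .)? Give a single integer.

Answer: 27

Derivation:
Step 1: +5 fires, +2 burnt (F count now 5)
Step 2: +6 fires, +5 burnt (F count now 6)
Step 3: +9 fires, +6 burnt (F count now 9)
Step 4: +4 fires, +9 burnt (F count now 4)
Step 5: +2 fires, +4 burnt (F count now 2)
Step 6: +1 fires, +2 burnt (F count now 1)
Step 7: +0 fires, +1 burnt (F count now 0)
Fire out after step 7
Initially T: 28, now '.': 35
Total burnt (originally-T cells now '.'): 27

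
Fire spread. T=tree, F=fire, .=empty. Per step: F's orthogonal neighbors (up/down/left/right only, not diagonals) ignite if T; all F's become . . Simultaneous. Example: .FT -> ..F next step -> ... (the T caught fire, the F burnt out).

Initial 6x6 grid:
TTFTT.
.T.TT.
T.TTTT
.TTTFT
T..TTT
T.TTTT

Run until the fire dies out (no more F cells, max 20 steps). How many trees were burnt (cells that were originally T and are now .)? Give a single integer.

Answer: 22

Derivation:
Step 1: +6 fires, +2 burnt (F count now 6)
Step 2: +11 fires, +6 burnt (F count now 11)
Step 3: +4 fires, +11 burnt (F count now 4)
Step 4: +1 fires, +4 burnt (F count now 1)
Step 5: +0 fires, +1 burnt (F count now 0)
Fire out after step 5
Initially T: 25, now '.': 33
Total burnt (originally-T cells now '.'): 22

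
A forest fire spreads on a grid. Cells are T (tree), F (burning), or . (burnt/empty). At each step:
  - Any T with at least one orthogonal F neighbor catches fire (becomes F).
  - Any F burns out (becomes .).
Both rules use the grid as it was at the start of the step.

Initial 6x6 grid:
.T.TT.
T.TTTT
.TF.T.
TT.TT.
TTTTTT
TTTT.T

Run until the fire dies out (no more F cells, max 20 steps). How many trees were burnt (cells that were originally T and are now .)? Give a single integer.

Answer: 23

Derivation:
Step 1: +2 fires, +1 burnt (F count now 2)
Step 2: +2 fires, +2 burnt (F count now 2)
Step 3: +4 fires, +2 burnt (F count now 4)
Step 4: +6 fires, +4 burnt (F count now 6)
Step 5: +4 fires, +6 burnt (F count now 4)
Step 6: +3 fires, +4 burnt (F count now 3)
Step 7: +1 fires, +3 burnt (F count now 1)
Step 8: +1 fires, +1 burnt (F count now 1)
Step 9: +0 fires, +1 burnt (F count now 0)
Fire out after step 9
Initially T: 25, now '.': 34
Total burnt (originally-T cells now '.'): 23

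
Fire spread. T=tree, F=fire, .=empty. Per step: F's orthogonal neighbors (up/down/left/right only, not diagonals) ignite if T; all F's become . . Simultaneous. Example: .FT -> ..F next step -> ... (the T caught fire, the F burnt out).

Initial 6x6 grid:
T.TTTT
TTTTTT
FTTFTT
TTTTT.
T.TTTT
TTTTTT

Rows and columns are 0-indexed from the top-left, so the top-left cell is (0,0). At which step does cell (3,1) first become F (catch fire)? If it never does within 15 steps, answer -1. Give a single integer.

Step 1: cell (3,1)='T' (+7 fires, +2 burnt)
Step 2: cell (3,1)='F' (+11 fires, +7 burnt)
  -> target ignites at step 2
Step 3: cell (3,1)='.' (+7 fires, +11 burnt)
Step 4: cell (3,1)='.' (+5 fires, +7 burnt)
Step 5: cell (3,1)='.' (+1 fires, +5 burnt)
Step 6: cell (3,1)='.' (+0 fires, +1 burnt)
  fire out at step 6

2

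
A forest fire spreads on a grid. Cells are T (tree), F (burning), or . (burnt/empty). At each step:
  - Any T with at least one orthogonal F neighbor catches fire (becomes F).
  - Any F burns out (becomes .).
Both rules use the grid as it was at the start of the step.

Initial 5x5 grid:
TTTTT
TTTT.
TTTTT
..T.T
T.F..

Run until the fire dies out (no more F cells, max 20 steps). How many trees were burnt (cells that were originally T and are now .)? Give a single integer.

Step 1: +1 fires, +1 burnt (F count now 1)
Step 2: +1 fires, +1 burnt (F count now 1)
Step 3: +3 fires, +1 burnt (F count now 3)
Step 4: +5 fires, +3 burnt (F count now 5)
Step 5: +4 fires, +5 burnt (F count now 4)
Step 6: +2 fires, +4 burnt (F count now 2)
Step 7: +0 fires, +2 burnt (F count now 0)
Fire out after step 7
Initially T: 17, now '.': 24
Total burnt (originally-T cells now '.'): 16

Answer: 16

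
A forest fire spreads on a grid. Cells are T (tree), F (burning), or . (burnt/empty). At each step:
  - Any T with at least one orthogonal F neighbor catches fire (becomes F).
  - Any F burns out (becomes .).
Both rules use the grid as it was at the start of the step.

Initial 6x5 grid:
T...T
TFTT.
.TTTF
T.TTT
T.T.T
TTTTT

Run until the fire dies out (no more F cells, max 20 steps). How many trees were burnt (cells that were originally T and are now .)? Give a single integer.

Answer: 19

Derivation:
Step 1: +5 fires, +2 burnt (F count now 5)
Step 2: +5 fires, +5 burnt (F count now 5)
Step 3: +2 fires, +5 burnt (F count now 2)
Step 4: +2 fires, +2 burnt (F count now 2)
Step 5: +1 fires, +2 burnt (F count now 1)
Step 6: +1 fires, +1 burnt (F count now 1)
Step 7: +1 fires, +1 burnt (F count now 1)
Step 8: +1 fires, +1 burnt (F count now 1)
Step 9: +1 fires, +1 burnt (F count now 1)
Step 10: +0 fires, +1 burnt (F count now 0)
Fire out after step 10
Initially T: 20, now '.': 29
Total burnt (originally-T cells now '.'): 19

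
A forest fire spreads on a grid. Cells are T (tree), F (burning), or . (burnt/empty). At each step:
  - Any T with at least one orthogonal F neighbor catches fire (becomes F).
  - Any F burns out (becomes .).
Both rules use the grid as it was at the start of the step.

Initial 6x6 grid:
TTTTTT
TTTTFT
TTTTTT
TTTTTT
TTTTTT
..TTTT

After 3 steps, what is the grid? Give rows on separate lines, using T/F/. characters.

Step 1: 4 trees catch fire, 1 burn out
  TTTTFT
  TTTF.F
  TTTTFT
  TTTTTT
  TTTTTT
  ..TTTT
Step 2: 6 trees catch fire, 4 burn out
  TTTF.F
  TTF...
  TTTF.F
  TTTTFT
  TTTTTT
  ..TTTT
Step 3: 6 trees catch fire, 6 burn out
  TTF...
  TF....
  TTF...
  TTTF.F
  TTTTFT
  ..TTTT

TTF...
TF....
TTF...
TTTF.F
TTTTFT
..TTTT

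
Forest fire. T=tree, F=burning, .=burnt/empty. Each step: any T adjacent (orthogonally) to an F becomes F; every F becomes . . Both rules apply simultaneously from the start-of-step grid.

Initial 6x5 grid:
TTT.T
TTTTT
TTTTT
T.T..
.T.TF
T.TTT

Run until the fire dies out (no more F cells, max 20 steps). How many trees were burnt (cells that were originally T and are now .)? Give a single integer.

Answer: 4

Derivation:
Step 1: +2 fires, +1 burnt (F count now 2)
Step 2: +1 fires, +2 burnt (F count now 1)
Step 3: +1 fires, +1 burnt (F count now 1)
Step 4: +0 fires, +1 burnt (F count now 0)
Fire out after step 4
Initially T: 22, now '.': 12
Total burnt (originally-T cells now '.'): 4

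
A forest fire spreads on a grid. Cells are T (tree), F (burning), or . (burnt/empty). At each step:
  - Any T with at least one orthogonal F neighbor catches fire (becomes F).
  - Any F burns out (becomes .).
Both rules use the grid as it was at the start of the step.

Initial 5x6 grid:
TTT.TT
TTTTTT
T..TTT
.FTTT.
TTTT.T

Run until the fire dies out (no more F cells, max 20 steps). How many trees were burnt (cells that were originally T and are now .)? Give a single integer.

Answer: 22

Derivation:
Step 1: +2 fires, +1 burnt (F count now 2)
Step 2: +3 fires, +2 burnt (F count now 3)
Step 3: +3 fires, +3 burnt (F count now 3)
Step 4: +2 fires, +3 burnt (F count now 2)
Step 5: +3 fires, +2 burnt (F count now 3)
Step 6: +4 fires, +3 burnt (F count now 4)
Step 7: +3 fires, +4 burnt (F count now 3)
Step 8: +2 fires, +3 burnt (F count now 2)
Step 9: +0 fires, +2 burnt (F count now 0)
Fire out after step 9
Initially T: 23, now '.': 29
Total burnt (originally-T cells now '.'): 22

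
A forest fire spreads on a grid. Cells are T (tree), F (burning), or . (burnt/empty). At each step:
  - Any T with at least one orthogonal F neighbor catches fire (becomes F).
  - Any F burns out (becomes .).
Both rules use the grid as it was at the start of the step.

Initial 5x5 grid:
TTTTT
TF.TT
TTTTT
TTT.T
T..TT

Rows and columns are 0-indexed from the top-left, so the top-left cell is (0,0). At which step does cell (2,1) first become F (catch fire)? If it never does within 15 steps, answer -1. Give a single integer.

Step 1: cell (2,1)='F' (+3 fires, +1 burnt)
  -> target ignites at step 1
Step 2: cell (2,1)='.' (+5 fires, +3 burnt)
Step 3: cell (2,1)='.' (+4 fires, +5 burnt)
Step 4: cell (2,1)='.' (+4 fires, +4 burnt)
Step 5: cell (2,1)='.' (+2 fires, +4 burnt)
Step 6: cell (2,1)='.' (+1 fires, +2 burnt)
Step 7: cell (2,1)='.' (+1 fires, +1 burnt)
Step 8: cell (2,1)='.' (+0 fires, +1 burnt)
  fire out at step 8

1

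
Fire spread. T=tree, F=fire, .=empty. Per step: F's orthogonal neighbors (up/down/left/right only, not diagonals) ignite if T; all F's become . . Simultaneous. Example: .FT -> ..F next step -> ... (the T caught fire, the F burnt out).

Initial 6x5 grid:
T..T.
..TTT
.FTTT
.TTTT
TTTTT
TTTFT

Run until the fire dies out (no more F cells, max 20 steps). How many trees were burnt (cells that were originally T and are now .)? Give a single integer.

Step 1: +5 fires, +2 burnt (F count now 5)
Step 2: +8 fires, +5 burnt (F count now 8)
Step 3: +5 fires, +8 burnt (F count now 5)
Step 4: +2 fires, +5 burnt (F count now 2)
Step 5: +0 fires, +2 burnt (F count now 0)
Fire out after step 5
Initially T: 21, now '.': 29
Total burnt (originally-T cells now '.'): 20

Answer: 20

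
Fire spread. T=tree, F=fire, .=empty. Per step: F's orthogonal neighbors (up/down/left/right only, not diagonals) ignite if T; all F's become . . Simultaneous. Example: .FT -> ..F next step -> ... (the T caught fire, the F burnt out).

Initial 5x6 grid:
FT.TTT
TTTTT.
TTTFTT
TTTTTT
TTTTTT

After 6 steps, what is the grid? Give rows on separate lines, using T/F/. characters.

Step 1: 6 trees catch fire, 2 burn out
  .F.TTT
  FTTFT.
  TTF.FT
  TTTFTT
  TTTTTT
Step 2: 10 trees catch fire, 6 burn out
  ...FTT
  .FF.F.
  FF...F
  TTF.FT
  TTTFTT
Step 3: 6 trees catch fire, 10 burn out
  ....FT
  ......
  ......
  FF...F
  TTF.FT
Step 4: 4 trees catch fire, 6 burn out
  .....F
  ......
  ......
  ......
  FF...F
Step 5: 0 trees catch fire, 4 burn out
  ......
  ......
  ......
  ......
  ......
Step 6: 0 trees catch fire, 0 burn out
  ......
  ......
  ......
  ......
  ......

......
......
......
......
......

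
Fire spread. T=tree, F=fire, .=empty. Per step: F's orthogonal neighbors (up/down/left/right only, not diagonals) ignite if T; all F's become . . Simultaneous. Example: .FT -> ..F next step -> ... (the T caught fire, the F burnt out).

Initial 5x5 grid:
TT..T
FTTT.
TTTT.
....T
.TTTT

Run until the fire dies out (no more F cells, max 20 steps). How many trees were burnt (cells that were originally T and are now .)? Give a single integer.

Step 1: +3 fires, +1 burnt (F count now 3)
Step 2: +3 fires, +3 burnt (F count now 3)
Step 3: +2 fires, +3 burnt (F count now 2)
Step 4: +1 fires, +2 burnt (F count now 1)
Step 5: +0 fires, +1 burnt (F count now 0)
Fire out after step 5
Initially T: 15, now '.': 19
Total burnt (originally-T cells now '.'): 9

Answer: 9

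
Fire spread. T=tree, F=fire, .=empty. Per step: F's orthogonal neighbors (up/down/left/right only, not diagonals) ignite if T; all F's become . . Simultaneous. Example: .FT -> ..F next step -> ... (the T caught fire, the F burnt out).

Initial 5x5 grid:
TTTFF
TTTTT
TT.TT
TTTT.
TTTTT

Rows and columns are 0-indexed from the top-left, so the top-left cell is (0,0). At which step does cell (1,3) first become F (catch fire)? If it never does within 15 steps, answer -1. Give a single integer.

Step 1: cell (1,3)='F' (+3 fires, +2 burnt)
  -> target ignites at step 1
Step 2: cell (1,3)='.' (+4 fires, +3 burnt)
Step 3: cell (1,3)='.' (+3 fires, +4 burnt)
Step 4: cell (1,3)='.' (+4 fires, +3 burnt)
Step 5: cell (1,3)='.' (+4 fires, +4 burnt)
Step 6: cell (1,3)='.' (+2 fires, +4 burnt)
Step 7: cell (1,3)='.' (+1 fires, +2 burnt)
Step 8: cell (1,3)='.' (+0 fires, +1 burnt)
  fire out at step 8

1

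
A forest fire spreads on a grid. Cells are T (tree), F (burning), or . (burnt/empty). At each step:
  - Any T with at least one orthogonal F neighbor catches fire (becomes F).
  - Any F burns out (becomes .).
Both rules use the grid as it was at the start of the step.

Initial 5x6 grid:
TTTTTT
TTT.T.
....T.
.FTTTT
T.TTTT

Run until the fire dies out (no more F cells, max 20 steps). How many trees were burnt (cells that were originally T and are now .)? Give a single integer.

Step 1: +1 fires, +1 burnt (F count now 1)
Step 2: +2 fires, +1 burnt (F count now 2)
Step 3: +2 fires, +2 burnt (F count now 2)
Step 4: +3 fires, +2 burnt (F count now 3)
Step 5: +2 fires, +3 burnt (F count now 2)
Step 6: +1 fires, +2 burnt (F count now 1)
Step 7: +2 fires, +1 burnt (F count now 2)
Step 8: +1 fires, +2 burnt (F count now 1)
Step 9: +2 fires, +1 burnt (F count now 2)
Step 10: +2 fires, +2 burnt (F count now 2)
Step 11: +1 fires, +2 burnt (F count now 1)
Step 12: +0 fires, +1 burnt (F count now 0)
Fire out after step 12
Initially T: 20, now '.': 29
Total burnt (originally-T cells now '.'): 19

Answer: 19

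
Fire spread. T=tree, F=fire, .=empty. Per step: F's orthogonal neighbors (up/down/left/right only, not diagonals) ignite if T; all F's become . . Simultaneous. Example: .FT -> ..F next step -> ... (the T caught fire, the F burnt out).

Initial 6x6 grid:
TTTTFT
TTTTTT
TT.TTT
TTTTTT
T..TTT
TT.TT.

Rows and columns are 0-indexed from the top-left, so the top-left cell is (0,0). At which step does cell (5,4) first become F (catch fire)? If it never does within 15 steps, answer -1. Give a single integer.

Step 1: cell (5,4)='T' (+3 fires, +1 burnt)
Step 2: cell (5,4)='T' (+4 fires, +3 burnt)
Step 3: cell (5,4)='T' (+5 fires, +4 burnt)
Step 4: cell (5,4)='T' (+5 fires, +5 burnt)
Step 5: cell (5,4)='F' (+6 fires, +5 burnt)
  -> target ignites at step 5
Step 6: cell (5,4)='.' (+3 fires, +6 burnt)
Step 7: cell (5,4)='.' (+1 fires, +3 burnt)
Step 8: cell (5,4)='.' (+1 fires, +1 burnt)
Step 9: cell (5,4)='.' (+1 fires, +1 burnt)
Step 10: cell (5,4)='.' (+1 fires, +1 burnt)
Step 11: cell (5,4)='.' (+0 fires, +1 burnt)
  fire out at step 11

5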